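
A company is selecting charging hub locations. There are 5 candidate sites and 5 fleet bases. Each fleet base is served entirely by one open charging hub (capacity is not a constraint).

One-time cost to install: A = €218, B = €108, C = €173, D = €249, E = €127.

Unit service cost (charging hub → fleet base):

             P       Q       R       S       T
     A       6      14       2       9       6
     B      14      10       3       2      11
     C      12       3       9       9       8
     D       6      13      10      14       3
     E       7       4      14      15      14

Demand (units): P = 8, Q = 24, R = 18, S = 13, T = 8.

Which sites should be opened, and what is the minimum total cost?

For any fixed open set, each fleet base goes to its cheapest open site; total = fixed + service.
{B, E}: P→E 7·8=56, Q→E 4·24=96, R→B 3·18=54, S→B 2·13=26, T→B 11·8=88. Service 320; fixed 235; total 555.
{B, C}: service 312 + fixed 281 = 593
{B}: service 520 + fixed 108 = 628
{A, B, C, D, E}: service 206 + fixed 875 = 1081
No other subset beats 555.

Open B and E; minimum total cost 555.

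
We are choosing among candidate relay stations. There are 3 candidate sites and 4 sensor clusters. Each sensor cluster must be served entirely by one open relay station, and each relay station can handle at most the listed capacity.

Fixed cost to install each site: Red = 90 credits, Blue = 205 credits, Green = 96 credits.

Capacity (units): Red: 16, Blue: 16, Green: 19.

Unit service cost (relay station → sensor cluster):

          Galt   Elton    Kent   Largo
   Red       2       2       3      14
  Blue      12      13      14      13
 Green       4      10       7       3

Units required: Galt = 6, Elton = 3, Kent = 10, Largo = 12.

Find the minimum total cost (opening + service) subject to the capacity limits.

Open {Red, Green}: Galt→Green 4·6=24, Elton→Red 2·3=6, Kent→Red 3·10=30, Largo→Green 3·12=36.
Loads: Red carries 13/16, Green carries 18/19. Service 96; fixed 186; total 282.
Next best feasible plan costs 294.

Minimum total cost: 282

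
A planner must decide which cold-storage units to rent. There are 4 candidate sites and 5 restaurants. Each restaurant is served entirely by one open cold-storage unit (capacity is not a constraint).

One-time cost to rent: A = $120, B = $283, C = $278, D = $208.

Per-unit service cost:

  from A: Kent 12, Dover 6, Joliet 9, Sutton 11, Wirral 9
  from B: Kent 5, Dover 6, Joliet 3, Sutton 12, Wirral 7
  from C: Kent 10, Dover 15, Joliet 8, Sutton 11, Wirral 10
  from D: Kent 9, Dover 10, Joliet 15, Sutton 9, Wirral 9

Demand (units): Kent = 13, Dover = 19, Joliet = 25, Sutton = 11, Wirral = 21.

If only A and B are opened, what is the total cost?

Total cost: 925

Each restaurant is assigned to its cheapest site among the open ones.
{A, B}: Kent→B 5·13=65, Dover→A 6·19=114, Joliet→B 3·25=75, Sutton→A 11·11=121, Wirral→B 7·21=147. Service 522; fixed 403; total 925.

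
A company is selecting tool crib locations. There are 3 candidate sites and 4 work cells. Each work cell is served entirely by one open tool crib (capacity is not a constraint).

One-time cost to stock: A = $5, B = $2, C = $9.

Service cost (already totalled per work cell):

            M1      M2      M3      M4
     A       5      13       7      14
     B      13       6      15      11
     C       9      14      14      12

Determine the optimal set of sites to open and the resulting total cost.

For any fixed open set, each work cell goes to its cheapest open site; total = fixed + service.
{A, B}: M1→A 5, M2→B 6, M3→A 7, M4→B 11. Service 29; fixed 7; total 36.
{A}: M1→A 5, M2→A 13, M3→A 7, M4→A 14. Service 39; fixed 5; total 44.
{A, B, C}: M1→A 5, M2→B 6, M3→A 7, M4→B 11. Service 29; fixed 16; total 45.
{B}: service 45 + fixed 2 = 47
No other subset beats 36.

Open A and B; minimum total cost 36.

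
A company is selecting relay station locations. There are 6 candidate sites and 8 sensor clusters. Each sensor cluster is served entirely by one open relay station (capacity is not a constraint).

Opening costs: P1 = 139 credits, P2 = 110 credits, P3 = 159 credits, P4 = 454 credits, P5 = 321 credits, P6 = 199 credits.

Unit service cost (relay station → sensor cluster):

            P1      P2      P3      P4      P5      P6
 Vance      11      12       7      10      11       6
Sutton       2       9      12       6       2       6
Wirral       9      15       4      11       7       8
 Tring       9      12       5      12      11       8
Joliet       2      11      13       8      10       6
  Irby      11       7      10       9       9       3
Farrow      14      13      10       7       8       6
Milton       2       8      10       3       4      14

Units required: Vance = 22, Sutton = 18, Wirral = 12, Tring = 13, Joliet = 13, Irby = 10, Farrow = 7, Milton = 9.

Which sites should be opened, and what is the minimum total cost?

For any fixed open set, each sensor cluster goes to its cheapest open site; total = fixed + service.
{P1, P3}: Vance→P3 7·22=154, Sutton→P1 2·18=36, Wirral→P3 4·12=48, Tring→P3 5·13=65, Joliet→P1 2·13=26, Irby→P3 10·10=100, Farrow→P3 10·7=70, Milton→P1 2·9=18. Service 517; fixed 298; total 815.
{P1, P6}: service 484 + fixed 338 = 822
{P1}: service 755 + fixed 139 = 894
{P1, P2, P3, P4, P5, P6}: Vance→P6 6·22=132, Sutton→P1 2·18=36, Wirral→P3 4·12=48, Tring→P3 5·13=65, Joliet→P1 2·13=26, Irby→P6 3·10=30, Farrow→P6 6·7=42, Milton→P1 2·9=18. Service 397; fixed 1382; total 1779.
No other subset beats 815.

Open P1 and P3; minimum total cost 815.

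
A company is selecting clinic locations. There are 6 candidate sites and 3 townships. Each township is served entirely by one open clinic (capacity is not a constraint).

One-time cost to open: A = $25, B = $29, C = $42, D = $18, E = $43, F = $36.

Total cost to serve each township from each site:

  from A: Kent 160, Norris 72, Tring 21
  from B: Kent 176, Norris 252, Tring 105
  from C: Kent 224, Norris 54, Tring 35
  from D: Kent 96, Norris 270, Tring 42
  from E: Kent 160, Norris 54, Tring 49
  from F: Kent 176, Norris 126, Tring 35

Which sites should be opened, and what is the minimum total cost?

Open A and D; minimum total cost 232.

For any fixed open set, each township goes to its cheapest open site; total = fixed + service.
{A, D}: Kent→D 96, Norris→A 72, Tring→A 21. Service 189; fixed 43; total 232.
{C, D}: Kent→D 96, Norris→C 54, Tring→C 35. Service 185; fixed 60; total 245.
{D, E}: Kent→D 96, Norris→E 54, Tring→D 42. Service 192; fixed 61; total 253.
{A, B, C, D, E, F}: Kent→D 96, Norris→C 54, Tring→A 21. Service 171; fixed 193; total 364.
No other subset beats 232.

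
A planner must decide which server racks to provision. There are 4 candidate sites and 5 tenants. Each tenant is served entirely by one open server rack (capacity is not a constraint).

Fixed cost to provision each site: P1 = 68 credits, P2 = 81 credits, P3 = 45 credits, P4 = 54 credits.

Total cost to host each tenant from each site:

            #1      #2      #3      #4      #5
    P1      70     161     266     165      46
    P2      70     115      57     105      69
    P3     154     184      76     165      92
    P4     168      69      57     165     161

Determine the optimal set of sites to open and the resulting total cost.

Open P2 only; minimum total cost 497.

For any fixed open set, each tenant goes to its cheapest open site; total = fixed + service.
{P2}: #1→P2 70, #2→P2 115, #3→P2 57, #4→P2 105, #5→P2 69. Service 416; fixed 81; total 497.
{P2, P4}: #1→P2 70, #2→P4 69, #3→P2 57, #4→P2 105, #5→P2 69. Service 370; fixed 135; total 505.
{P1, P4}: #1→P1 70, #2→P4 69, #3→P4 57, #4→P1 165, #5→P1 46. Service 407; fixed 122; total 529.
{P1, P2, P3, P4}: service 347 + fixed 248 = 595
(All 15 nonempty subsets were checked; P2 only is lowest.)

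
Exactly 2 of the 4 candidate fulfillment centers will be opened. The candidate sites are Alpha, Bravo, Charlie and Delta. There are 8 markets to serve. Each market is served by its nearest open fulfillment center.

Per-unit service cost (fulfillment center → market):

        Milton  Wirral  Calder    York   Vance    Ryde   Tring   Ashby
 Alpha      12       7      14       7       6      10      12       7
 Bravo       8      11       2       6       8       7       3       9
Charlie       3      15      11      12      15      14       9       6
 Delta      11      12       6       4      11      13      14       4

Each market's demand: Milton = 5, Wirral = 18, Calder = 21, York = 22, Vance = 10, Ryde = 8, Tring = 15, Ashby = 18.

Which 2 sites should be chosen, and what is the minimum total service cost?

With exactly 2 open, each market uses its cheapest among the chosen.
{Bravo, Delta}: Milton→Bravo 8·5=40, Wirral→Bravo 11·18=198, Calder→Bravo 2·21=42, York→Delta 4·22=88, Vance→Bravo 8·10=80, Ryde→Bravo 7·8=56, Tring→Bravo 3·15=45, Ashby→Delta 4·18=72. Service cost 621.
{Alpha, Bravo}: service cost 627
{Bravo, Charlie}: service cost 676
Among all 6 size-2 choices, {Bravo, Delta} is lowest.

Choose Bravo and Delta; total service cost 621.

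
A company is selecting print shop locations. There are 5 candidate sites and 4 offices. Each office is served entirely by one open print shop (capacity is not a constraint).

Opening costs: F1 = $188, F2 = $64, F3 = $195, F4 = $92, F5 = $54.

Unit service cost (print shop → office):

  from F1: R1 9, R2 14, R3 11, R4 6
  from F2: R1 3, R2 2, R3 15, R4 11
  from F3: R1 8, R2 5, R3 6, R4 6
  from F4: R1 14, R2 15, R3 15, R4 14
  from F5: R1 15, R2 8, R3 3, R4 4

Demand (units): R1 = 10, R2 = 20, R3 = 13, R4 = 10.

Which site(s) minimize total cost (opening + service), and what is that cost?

For any fixed open set, each office goes to its cheapest open site; total = fixed + service.
{F2, F5}: R1→F2 3·10=30, R2→F2 2·20=40, R3→F5 3·13=39, R4→F5 4·10=40. Service 149; fixed 118; total 267.
{F2, F4, F5}: service 149 + fixed 210 = 359
{F2}: service 375 + fixed 64 = 439
{F1, F2, F3, F4, F5}: service 149 + fixed 593 = 742
No other subset beats 267.

Open F2 and F5; minimum total cost 267.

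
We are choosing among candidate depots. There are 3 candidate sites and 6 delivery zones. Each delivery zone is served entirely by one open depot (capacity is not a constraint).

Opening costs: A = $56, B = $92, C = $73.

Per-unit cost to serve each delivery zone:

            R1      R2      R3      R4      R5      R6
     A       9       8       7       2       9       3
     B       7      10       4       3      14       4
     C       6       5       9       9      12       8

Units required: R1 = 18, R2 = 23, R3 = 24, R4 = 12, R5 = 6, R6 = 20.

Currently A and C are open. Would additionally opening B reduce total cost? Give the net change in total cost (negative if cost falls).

No — net change +20 (cost rises by 20).

Current service cost with {A, C}: 529.
Adding B: each delivery zone re-picks its cheapest; new service cost 457, saving 72.
Extra fixed cost: 92. Net change = 92 − 72 = 20.
(Totals: 658 → 678.)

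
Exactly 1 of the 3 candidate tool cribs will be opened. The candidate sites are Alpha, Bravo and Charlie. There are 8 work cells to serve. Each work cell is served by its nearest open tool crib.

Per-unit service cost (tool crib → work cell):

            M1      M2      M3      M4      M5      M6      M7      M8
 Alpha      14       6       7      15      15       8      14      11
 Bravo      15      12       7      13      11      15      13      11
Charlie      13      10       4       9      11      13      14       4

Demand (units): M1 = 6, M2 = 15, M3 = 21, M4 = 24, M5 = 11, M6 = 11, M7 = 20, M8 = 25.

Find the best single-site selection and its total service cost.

With exactly 1 open, each work cell uses its cheapest among the chosen.
{Charlie}: M1→Charlie 13·6=78, M2→Charlie 10·15=150, M3→Charlie 4·21=84, M4→Charlie 9·24=216, M5→Charlie 11·11=121, M6→Charlie 13·11=143, M7→Charlie 14·20=280, M8→Charlie 4·25=100. Service cost 1172.
{Alpha}: service cost 1489
{Bravo}: service cost 1550
Among all 3 size-1 choices, {Charlie} is lowest.

Choose Charlie only; total service cost 1172.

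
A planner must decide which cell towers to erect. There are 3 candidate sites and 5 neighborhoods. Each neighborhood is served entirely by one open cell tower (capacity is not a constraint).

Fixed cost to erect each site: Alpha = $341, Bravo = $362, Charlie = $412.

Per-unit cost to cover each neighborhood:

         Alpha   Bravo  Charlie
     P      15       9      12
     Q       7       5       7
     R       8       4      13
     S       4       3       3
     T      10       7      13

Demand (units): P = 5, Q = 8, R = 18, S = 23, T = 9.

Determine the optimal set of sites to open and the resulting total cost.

Open Bravo only; minimum total cost 651.

For any fixed open set, each neighborhood goes to its cheapest open site; total = fixed + service.
{Bravo}: P→Bravo 9·5=45, Q→Bravo 5·8=40, R→Bravo 4·18=72, S→Bravo 3·23=69, T→Bravo 7·9=63. Service 289; fixed 362; total 651.
{Alpha}: P→Alpha 15·5=75, Q→Alpha 7·8=56, R→Alpha 8·18=144, S→Alpha 4·23=92, T→Alpha 10·9=90. Service 457; fixed 341; total 798.
{Charlie}: service 536 + fixed 412 = 948
{Alpha, Bravo, Charlie}: service 289 + fixed 1115 = 1404
No other subset beats 651.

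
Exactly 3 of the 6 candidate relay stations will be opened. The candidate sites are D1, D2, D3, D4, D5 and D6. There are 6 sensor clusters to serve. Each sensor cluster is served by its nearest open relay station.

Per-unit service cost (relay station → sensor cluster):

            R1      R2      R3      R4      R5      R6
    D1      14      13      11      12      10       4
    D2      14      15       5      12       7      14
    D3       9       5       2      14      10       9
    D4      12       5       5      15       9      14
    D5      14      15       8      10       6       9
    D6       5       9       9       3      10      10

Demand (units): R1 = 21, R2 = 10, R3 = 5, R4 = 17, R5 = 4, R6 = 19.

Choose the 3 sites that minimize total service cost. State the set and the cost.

Choose D1, D3 and D6; total service cost 332.

With exactly 3 open, each sensor cluster uses its cheapest among the chosen.
{D1, D3, D6}: R1→D6 5·21=105, R2→D3 5·10=50, R3→D3 2·5=10, R4→D6 3·17=51, R5→D1 10·4=40, R6→D1 4·19=76. Service cost 332.
{D1, D4, D6}: service cost 343
{D1, D2, D6}: service cost 375
Among all 20 size-3 choices, {D1, D3, D6} is lowest.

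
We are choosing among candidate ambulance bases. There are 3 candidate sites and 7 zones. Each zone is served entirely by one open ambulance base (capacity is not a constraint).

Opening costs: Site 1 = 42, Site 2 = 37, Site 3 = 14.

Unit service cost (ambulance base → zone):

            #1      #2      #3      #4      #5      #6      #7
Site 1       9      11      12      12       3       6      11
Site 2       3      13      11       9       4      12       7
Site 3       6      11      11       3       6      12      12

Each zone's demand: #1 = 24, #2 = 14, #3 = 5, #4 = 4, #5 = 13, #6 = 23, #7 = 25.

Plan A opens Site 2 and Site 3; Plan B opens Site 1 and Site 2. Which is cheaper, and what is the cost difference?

Plan A: {Site 2, Site 3}: #1→Site 2 3·24=72, #2→Site 3 11·14=154, #3→Site 2 11·5=55, #4→Site 3 3·4=12, #5→Site 2 4·13=52, #6→Site 2 12·23=276, #7→Site 2 7·25=175. Service 796; fixed 51; total 847.
Plan B: {Site 1, Site 2}: #1→Site 2 3·24=72, #2→Site 1 11·14=154, #3→Site 2 11·5=55, #4→Site 2 9·4=36, #5→Site 1 3·13=39, #6→Site 1 6·23=138, #7→Site 2 7·25=175. Service 669; fixed 79; total 748.
Difference: |847 − 748| = 99.

Plan B is cheaper by 99.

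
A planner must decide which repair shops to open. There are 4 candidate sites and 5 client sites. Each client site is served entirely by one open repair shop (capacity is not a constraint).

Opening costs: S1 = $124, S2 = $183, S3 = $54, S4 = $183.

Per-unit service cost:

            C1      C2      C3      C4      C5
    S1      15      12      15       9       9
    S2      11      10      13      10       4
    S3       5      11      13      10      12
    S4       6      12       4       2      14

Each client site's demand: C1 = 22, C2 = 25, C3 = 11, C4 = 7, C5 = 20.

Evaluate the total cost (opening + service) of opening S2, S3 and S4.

Each client site is assigned to its cheapest site among the open ones.
{S2, S3, S4}: C1→S3 5·22=110, C2→S2 10·25=250, C3→S4 4·11=44, C4→S4 2·7=14, C5→S2 4·20=80. Service 498; fixed 420; total 918.

Total cost: 918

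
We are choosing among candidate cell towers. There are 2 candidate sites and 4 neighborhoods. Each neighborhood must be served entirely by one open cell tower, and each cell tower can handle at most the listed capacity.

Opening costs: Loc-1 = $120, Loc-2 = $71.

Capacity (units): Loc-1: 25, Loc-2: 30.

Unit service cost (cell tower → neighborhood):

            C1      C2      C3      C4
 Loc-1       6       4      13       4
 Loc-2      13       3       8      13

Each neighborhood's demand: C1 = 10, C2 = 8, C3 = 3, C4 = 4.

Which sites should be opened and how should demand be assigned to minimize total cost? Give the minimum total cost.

Open {Loc-1}: C1→Loc-1 6·10=60, C2→Loc-1 4·8=32, C3→Loc-1 13·3=39, C4→Loc-1 4·4=16.
Loads: Loc-1 carries 25/25. Service 147; fixed 120; total 267.
Next best feasible plan costs 301.

Minimum total cost: 267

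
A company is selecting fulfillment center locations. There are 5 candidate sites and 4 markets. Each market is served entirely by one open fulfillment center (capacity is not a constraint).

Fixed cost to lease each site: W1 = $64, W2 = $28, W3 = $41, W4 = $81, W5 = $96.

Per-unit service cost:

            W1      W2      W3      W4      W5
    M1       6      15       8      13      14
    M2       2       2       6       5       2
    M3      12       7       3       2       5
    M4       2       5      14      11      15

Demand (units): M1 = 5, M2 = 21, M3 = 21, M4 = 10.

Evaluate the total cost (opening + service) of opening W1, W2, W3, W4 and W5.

Each market is assigned to its cheapest site among the open ones.
{W1, W2, W3, W4, W5}: M1→W1 6·5=30, M2→W1 2·21=42, M3→W4 2·21=42, M4→W1 2·10=20. Service 134; fixed 310; total 444.

Total cost: 444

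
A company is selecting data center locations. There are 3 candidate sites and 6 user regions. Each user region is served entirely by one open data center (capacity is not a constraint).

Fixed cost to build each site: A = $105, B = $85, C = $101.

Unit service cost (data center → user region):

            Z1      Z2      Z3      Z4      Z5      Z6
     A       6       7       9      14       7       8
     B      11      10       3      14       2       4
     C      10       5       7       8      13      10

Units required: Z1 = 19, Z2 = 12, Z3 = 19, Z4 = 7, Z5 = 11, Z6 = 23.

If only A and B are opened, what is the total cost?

Total cost: 657

Each user region is assigned to its cheapest site among the open ones.
{A, B}: Z1→A 6·19=114, Z2→A 7·12=84, Z3→B 3·19=57, Z4→A 14·7=98, Z5→B 2·11=22, Z6→B 4·23=92. Service 467; fixed 190; total 657.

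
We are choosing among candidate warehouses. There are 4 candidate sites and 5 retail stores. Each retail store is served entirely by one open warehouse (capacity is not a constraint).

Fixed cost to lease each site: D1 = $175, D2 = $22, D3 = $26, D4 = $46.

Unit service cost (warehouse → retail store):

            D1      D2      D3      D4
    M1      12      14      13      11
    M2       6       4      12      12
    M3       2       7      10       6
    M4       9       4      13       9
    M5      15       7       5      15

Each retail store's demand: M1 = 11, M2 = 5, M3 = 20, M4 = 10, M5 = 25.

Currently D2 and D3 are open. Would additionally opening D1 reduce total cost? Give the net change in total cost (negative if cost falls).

Current service cost with {D2, D3}: 468.
Adding D1: each retail store re-picks its cheapest; new service cost 357, saving 111.
Extra fixed cost: 175. Net change = 175 − 111 = 64.
(Totals: 516 → 580.)

No — net change +64 (cost rises by 64).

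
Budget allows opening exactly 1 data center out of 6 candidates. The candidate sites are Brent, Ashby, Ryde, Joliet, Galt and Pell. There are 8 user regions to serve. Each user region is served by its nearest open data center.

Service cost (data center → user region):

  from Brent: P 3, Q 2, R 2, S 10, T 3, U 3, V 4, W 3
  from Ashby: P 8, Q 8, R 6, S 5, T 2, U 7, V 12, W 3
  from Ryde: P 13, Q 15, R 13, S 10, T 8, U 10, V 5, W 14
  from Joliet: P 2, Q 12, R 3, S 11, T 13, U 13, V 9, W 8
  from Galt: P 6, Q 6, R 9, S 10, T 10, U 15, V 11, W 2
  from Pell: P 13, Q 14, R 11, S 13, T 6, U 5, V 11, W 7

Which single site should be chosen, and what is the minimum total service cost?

Choose Brent only; total service cost 30.

With exactly 1 open, each user region uses its cheapest among the chosen.
{Brent}: P→Brent 3, Q→Brent 2, R→Brent 2, S→Brent 10, T→Brent 3, U→Brent 3, V→Brent 4, W→Brent 3. Service cost 30.
{Ashby}: service cost 51
{Galt}: service cost 69
Among all 6 size-1 choices, {Brent} is lowest.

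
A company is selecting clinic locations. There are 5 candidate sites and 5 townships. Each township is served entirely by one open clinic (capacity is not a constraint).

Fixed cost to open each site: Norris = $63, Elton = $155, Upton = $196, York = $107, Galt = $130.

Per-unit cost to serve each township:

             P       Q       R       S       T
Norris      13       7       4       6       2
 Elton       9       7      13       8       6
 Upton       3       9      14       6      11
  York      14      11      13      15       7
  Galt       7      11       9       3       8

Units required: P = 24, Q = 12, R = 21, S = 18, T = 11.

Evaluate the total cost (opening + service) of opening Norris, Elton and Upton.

Each township is assigned to its cheapest site among the open ones.
{Norris, Elton, Upton}: P→Upton 3·24=72, Q→Norris 7·12=84, R→Norris 4·21=84, S→Norris 6·18=108, T→Norris 2·11=22. Service 370; fixed 414; total 784.

Total cost: 784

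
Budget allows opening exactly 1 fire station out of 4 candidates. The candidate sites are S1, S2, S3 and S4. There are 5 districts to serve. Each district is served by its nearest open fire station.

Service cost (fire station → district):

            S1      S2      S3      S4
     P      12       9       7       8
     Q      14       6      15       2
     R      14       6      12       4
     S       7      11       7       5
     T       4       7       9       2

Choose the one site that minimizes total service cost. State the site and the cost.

With exactly 1 open, each district uses its cheapest among the chosen.
{S4}: P→S4 8, Q→S4 2, R→S4 4, S→S4 5, T→S4 2. Service cost 21.
{S2}: service cost 39
{S3}: service cost 50
Among all 4 size-1 choices, {S4} is lowest.

Choose S4 only; total service cost 21.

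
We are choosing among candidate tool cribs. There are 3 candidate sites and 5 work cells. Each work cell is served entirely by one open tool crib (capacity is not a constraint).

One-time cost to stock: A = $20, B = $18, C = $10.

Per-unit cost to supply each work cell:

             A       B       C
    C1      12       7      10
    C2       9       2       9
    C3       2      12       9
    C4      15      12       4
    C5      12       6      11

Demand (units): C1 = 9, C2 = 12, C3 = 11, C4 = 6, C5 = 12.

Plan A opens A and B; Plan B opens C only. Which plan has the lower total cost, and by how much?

Plan A: {A, B}: C1→B 7·9=63, C2→B 2·12=24, C3→A 2·11=22, C4→B 12·6=72, C5→B 6·12=72. Service 253; fixed 38; total 291.
Plan B: {C}: C1→C 10·9=90, C2→C 9·12=108, C3→C 9·11=99, C4→C 4·6=24, C5→C 11·12=132. Service 453; fixed 10; total 463.
Difference: |291 − 463| = 172.

Plan A is cheaper by 172.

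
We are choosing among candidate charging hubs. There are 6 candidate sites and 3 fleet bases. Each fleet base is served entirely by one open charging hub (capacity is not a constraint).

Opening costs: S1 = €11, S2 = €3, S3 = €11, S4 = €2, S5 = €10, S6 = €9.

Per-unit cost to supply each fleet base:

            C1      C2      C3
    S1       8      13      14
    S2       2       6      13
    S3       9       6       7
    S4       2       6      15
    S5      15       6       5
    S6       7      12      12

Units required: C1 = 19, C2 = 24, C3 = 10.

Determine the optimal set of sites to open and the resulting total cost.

For any fixed open set, each fleet base goes to its cheapest open site; total = fixed + service.
{S4, S5}: C1→S4 2·19=38, C2→S4 6·24=144, C3→S5 5·10=50. Service 232; fixed 12; total 244.
{S2, S5}: C1→S2 2·19=38, C2→S2 6·24=144, C3→S5 5·10=50. Service 232; fixed 13; total 245.
{S2, S4, S5}: C1→S2 2·19=38, C2→S2 6·24=144, C3→S5 5·10=50. Service 232; fixed 15; total 247.
{S1, S2, S3, S4, S5, S6}: service 232 + fixed 46 = 278
No other subset beats 244.

Open S4 and S5; minimum total cost 244.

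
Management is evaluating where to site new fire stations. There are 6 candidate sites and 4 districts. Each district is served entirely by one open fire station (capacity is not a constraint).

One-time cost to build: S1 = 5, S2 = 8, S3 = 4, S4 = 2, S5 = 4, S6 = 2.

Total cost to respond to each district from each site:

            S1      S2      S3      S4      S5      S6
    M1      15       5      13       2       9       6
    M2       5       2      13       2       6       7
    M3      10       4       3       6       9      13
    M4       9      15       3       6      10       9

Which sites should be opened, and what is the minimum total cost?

For any fixed open set, each district goes to its cheapest open site; total = fixed + service.
{S3, S4}: M1→S4 2, M2→S4 2, M3→S3 3, M4→S3 3. Service 10; fixed 6; total 16.
{S3, S4, S6}: M1→S4 2, M2→S4 2, M3→S3 3, M4→S3 3. Service 10; fixed 8; total 18.
{S4}: M1→S4 2, M2→S4 2, M3→S4 6, M4→S4 6. Service 16; fixed 2; total 18.
{S1, S2, S3, S4, S5, S6}: service 10 + fixed 25 = 35
No other subset beats 16.

Open S3 and S4; minimum total cost 16.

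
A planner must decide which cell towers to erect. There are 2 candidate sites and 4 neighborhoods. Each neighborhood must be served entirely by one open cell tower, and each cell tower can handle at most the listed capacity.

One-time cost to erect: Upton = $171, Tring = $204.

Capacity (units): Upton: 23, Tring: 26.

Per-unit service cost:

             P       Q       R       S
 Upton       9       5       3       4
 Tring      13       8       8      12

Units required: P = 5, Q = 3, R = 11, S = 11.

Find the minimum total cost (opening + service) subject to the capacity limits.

Open {Upton, Tring}: P→Tring 13·5=65, Q→Tring 8·3=24, R→Upton 3·11=33, S→Upton 4·11=44.
Loads: Upton carries 22/23, Tring carries 8/26. Service 166; fixed 375; total 541.
Next best feasible plan costs 567.

Minimum total cost: 541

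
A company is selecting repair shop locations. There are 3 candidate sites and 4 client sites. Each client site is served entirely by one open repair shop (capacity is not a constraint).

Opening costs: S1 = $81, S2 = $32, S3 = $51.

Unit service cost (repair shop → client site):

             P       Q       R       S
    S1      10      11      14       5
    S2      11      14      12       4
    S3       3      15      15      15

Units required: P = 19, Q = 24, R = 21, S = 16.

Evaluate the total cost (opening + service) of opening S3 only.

Total cost: 1023

Each client site is assigned to its cheapest site among the open ones.
{S3}: P→S3 3·19=57, Q→S3 15·24=360, R→S3 15·21=315, S→S3 15·16=240. Service 972; fixed 51; total 1023.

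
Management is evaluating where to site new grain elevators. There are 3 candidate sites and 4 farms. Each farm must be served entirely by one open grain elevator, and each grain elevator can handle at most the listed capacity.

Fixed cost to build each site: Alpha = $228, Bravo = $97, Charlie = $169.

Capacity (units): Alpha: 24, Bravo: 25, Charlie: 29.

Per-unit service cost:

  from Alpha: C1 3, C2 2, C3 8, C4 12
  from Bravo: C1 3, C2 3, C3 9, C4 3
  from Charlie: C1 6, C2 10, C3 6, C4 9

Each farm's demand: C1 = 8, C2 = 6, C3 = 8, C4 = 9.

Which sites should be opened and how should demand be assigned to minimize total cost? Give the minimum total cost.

Open {Bravo, Charlie}: C1→Bravo 3·8=24, C2→Bravo 3·6=18, C3→Charlie 6·8=48, C4→Bravo 3·9=27.
Loads: Bravo carries 23/25, Charlie carries 8/29. Service 117; fixed 266; total 383.
Next best feasible plan costs 407.

Minimum total cost: 383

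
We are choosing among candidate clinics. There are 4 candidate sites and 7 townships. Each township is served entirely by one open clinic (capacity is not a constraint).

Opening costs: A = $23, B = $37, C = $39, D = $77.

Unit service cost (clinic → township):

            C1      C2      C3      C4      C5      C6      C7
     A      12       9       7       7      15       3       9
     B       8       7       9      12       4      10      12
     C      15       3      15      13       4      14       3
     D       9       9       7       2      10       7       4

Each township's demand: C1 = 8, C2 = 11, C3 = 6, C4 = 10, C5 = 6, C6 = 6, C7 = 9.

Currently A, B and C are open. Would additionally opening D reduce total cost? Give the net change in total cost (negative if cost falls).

No — net change +27 (cost rises by 27).

Current service cost with {A, B, C}: 278.
Adding D: each township re-picks its cheapest; new service cost 228, saving 50.
Extra fixed cost: 77. Net change = 77 − 50 = 27.
(Totals: 377 → 404.)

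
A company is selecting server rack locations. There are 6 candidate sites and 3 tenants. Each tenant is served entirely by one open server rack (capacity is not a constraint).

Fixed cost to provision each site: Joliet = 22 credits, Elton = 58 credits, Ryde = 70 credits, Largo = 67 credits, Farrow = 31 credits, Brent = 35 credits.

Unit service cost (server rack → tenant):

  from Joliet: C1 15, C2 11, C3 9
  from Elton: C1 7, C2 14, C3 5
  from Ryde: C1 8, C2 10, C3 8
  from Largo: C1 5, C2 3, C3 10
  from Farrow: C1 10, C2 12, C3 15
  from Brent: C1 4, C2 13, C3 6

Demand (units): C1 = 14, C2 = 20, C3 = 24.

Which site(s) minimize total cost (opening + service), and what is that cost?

Open Largo and Brent; minimum total cost 362.

For any fixed open set, each tenant goes to its cheapest open site; total = fixed + service.
{Largo, Brent}: C1→Brent 4·14=56, C2→Largo 3·20=60, C3→Brent 6·24=144. Service 260; fixed 102; total 362.
{Elton, Largo}: service 250 + fixed 125 = 375
{Joliet, Largo, Brent}: C1→Brent 4·14=56, C2→Largo 3·20=60, C3→Brent 6·24=144. Service 260; fixed 124; total 384.
{Joliet, Elton, Ryde, Largo, Farrow, Brent}: service 236 + fixed 283 = 519
No other subset beats 362.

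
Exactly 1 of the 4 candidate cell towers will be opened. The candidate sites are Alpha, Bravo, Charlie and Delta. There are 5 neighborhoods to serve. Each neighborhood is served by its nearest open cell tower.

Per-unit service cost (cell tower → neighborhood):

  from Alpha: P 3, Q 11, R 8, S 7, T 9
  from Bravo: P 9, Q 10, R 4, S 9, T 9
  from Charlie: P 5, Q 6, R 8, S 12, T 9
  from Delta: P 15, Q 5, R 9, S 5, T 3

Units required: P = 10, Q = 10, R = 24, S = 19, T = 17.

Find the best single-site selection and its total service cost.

Choose Delta only; total service cost 562.

With exactly 1 open, each neighborhood uses its cheapest among the chosen.
{Delta}: P→Delta 15·10=150, Q→Delta 5·10=50, R→Delta 9·24=216, S→Delta 5·19=95, T→Delta 3·17=51. Service cost 562.
{Bravo}: service cost 610
{Alpha}: service cost 618
Among all 4 size-1 choices, {Delta} is lowest.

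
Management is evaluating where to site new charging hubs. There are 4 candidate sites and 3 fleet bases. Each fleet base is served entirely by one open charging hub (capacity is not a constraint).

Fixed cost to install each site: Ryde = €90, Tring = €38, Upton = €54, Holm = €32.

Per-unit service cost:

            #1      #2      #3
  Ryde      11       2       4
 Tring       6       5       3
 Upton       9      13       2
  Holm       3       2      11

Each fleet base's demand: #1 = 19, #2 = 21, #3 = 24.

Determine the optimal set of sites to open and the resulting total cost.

For any fixed open set, each fleet base goes to its cheapest open site; total = fixed + service.
{Upton, Holm}: #1→Holm 3·19=57, #2→Holm 2·21=42, #3→Upton 2·24=48. Service 147; fixed 86; total 233.
{Tring, Holm}: service 171 + fixed 70 = 241
{Tring, Upton, Holm}: service 147 + fixed 124 = 271
{Ryde, Tring, Upton, Holm}: service 147 + fixed 214 = 361
No other subset beats 233.

Open Upton and Holm; minimum total cost 233.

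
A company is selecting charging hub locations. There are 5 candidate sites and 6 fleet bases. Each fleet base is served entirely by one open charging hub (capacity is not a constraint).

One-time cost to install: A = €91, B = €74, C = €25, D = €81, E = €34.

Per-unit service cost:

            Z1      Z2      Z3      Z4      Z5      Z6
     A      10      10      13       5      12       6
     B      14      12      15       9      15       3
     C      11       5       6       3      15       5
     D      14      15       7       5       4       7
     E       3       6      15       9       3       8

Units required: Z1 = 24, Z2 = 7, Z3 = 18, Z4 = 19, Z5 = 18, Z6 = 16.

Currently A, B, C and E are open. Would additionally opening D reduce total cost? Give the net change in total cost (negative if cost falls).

No — net change +81 (cost rises by 81).

Current service cost with {A, B, C, E}: 374.
Adding D: each fleet base re-picks its cheapest; new service cost 374, saving 0.
Extra fixed cost: 81. Net change = 81 − 0 = 81.
(Totals: 598 → 679.)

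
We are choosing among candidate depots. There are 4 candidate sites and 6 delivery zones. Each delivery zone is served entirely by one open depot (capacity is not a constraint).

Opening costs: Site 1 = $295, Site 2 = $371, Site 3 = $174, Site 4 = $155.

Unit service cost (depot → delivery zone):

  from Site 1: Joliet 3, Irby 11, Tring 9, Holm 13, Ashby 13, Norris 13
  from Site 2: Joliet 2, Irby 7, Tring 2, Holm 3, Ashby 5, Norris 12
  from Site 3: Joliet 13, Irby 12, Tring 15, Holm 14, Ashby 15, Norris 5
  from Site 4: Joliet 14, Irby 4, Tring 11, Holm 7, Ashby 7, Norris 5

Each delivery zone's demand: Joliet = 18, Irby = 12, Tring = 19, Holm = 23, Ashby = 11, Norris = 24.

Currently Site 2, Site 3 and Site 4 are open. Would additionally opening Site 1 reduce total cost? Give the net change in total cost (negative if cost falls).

Current service cost with {Site 2, Site 3, Site 4}: 366.
Adding Site 1: each delivery zone re-picks its cheapest; new service cost 366, saving 0.
Extra fixed cost: 295. Net change = 295 − 0 = 295.
(Totals: 1066 → 1361.)

No — net change +295 (cost rises by 295).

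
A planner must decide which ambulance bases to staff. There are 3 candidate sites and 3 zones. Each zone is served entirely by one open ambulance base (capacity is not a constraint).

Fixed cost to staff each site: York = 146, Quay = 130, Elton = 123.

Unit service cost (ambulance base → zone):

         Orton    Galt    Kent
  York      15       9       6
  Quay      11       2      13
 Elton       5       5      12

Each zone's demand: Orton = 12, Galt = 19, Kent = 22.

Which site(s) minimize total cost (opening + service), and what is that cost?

For any fixed open set, each zone goes to its cheapest open site; total = fixed + service.
{Elton}: Orton→Elton 5·12=60, Galt→Elton 5·19=95, Kent→Elton 12·22=264. Service 419; fixed 123; total 542.
{York, Elton}: service 287 + fixed 269 = 556
{York, Quay}: service 302 + fixed 276 = 578
{York, Quay, Elton}: service 230 + fixed 399 = 629
No other subset beats 542.

Open Elton only; minimum total cost 542.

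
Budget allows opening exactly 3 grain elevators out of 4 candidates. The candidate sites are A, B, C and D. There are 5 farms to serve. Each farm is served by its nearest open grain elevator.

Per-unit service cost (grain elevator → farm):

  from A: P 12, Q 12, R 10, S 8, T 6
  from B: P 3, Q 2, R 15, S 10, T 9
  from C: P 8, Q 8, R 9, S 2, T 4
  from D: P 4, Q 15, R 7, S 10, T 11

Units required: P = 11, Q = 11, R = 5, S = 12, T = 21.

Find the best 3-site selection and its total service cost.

With exactly 3 open, each farm uses its cheapest among the chosen.
{B, C, D}: P→B 3·11=33, Q→B 2·11=22, R→D 7·5=35, S→C 2·12=24, T→C 4·21=84. Service cost 198.
{A, B, C}: service cost 208
{A, C, D}: service cost 275
Among all 4 size-3 choices, {B, C, D} is lowest.

Choose B, C and D; total service cost 198.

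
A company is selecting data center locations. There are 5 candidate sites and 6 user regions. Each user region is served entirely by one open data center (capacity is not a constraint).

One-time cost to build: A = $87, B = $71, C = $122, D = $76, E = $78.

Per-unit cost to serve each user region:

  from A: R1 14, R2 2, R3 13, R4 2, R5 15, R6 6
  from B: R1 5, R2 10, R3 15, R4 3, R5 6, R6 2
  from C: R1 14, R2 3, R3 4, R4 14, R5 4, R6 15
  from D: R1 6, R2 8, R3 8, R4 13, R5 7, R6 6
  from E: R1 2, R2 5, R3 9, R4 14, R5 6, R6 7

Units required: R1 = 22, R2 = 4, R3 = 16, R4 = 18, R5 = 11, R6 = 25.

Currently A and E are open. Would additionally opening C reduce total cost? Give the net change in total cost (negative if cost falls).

No — net change +20 (cost rises by 20).

Current service cost with {A, E}: 448.
Adding C: each user region re-picks its cheapest; new service cost 346, saving 102.
Extra fixed cost: 122. Net change = 122 − 102 = 20.
(Totals: 613 → 633.)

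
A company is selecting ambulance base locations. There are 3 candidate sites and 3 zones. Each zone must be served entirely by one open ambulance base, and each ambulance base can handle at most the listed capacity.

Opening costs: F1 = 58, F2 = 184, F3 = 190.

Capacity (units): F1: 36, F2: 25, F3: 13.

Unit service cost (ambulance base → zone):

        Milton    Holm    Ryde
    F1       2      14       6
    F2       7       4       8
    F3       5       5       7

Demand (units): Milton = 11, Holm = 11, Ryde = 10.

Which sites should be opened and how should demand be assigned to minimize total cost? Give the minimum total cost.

Open {F1}: Milton→F1 2·11=22, Holm→F1 14·11=154, Ryde→F1 6·10=60.
Loads: F1 carries 32/36. Service 236; fixed 58; total 294.
Next best feasible plan costs 368.

Minimum total cost: 294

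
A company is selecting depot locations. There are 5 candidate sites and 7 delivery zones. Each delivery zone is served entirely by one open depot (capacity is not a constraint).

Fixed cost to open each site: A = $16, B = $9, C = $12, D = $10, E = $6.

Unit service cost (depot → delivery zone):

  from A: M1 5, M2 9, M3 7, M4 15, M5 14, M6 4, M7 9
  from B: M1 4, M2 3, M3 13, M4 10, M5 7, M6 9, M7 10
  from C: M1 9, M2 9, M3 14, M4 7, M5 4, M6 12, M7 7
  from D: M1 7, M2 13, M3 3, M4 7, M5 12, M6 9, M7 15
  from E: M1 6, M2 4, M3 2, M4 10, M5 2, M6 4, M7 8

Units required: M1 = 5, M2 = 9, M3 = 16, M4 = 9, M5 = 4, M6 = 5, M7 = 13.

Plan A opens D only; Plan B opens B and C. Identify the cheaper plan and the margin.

Plan A: {D}: M1→D 7·5=35, M2→D 13·9=117, M3→D 3·16=48, M4→D 7·9=63, M5→D 12·4=48, M6→D 9·5=45, M7→D 15·13=195. Service 551; fixed 10; total 561.
Plan B: {B, C}: M1→B 4·5=20, M2→B 3·9=27, M3→B 13·16=208, M4→C 7·9=63, M5→C 4·4=16, M6→B 9·5=45, M7→C 7·13=91. Service 470; fixed 21; total 491.
Difference: |561 − 491| = 70.

Plan B is cheaper by 70.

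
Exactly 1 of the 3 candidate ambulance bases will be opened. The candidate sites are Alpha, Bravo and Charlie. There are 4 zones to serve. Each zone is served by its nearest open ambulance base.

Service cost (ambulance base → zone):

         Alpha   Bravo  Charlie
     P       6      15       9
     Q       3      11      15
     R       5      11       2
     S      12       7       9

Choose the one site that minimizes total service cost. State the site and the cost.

With exactly 1 open, each zone uses its cheapest among the chosen.
{Alpha}: P→Alpha 6, Q→Alpha 3, R→Alpha 5, S→Alpha 12. Service cost 26.
{Charlie}: service cost 35
{Bravo}: service cost 44
Among all 3 size-1 choices, {Alpha} is lowest.

Choose Alpha only; total service cost 26.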